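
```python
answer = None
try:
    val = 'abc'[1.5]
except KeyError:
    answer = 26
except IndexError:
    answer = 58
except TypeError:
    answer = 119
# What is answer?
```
119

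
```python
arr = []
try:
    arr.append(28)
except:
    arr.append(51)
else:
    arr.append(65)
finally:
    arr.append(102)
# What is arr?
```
[28, 65, 102]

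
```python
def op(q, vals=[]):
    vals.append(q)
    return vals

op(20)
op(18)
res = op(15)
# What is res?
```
[20, 18, 15]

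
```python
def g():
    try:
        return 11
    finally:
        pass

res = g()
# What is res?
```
11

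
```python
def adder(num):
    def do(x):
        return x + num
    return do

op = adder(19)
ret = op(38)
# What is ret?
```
57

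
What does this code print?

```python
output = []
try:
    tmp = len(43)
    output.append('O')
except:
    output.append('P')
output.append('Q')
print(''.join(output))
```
PQ

Exception raised in try, caught by bare except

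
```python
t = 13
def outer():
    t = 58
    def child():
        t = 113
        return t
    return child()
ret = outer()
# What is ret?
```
113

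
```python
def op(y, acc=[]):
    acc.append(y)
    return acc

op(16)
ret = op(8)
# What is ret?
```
[16, 8]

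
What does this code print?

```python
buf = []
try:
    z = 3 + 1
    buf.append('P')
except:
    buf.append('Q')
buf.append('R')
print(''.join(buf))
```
PR

No exception, try block completes normally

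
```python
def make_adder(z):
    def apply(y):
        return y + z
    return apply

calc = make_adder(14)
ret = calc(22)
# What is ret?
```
36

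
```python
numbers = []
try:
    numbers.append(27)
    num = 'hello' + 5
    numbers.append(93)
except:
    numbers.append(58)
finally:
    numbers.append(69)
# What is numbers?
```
[27, 58, 69]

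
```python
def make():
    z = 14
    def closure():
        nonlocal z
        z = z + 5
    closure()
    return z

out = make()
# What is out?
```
19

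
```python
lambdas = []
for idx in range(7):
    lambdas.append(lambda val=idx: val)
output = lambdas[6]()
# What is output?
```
6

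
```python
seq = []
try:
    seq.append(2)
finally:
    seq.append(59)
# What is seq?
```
[2, 59]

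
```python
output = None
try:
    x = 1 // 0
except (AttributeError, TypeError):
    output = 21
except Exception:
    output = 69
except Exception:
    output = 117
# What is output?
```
69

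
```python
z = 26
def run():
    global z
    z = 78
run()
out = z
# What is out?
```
78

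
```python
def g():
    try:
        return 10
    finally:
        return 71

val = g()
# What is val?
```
71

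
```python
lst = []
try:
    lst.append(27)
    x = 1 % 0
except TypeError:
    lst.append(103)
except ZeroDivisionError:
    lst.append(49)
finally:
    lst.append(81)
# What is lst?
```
[27, 49, 81]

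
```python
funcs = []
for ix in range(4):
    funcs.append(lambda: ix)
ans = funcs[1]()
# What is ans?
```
3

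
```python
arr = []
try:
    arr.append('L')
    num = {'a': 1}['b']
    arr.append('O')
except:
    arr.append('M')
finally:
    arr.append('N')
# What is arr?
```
['L', 'M', 'N']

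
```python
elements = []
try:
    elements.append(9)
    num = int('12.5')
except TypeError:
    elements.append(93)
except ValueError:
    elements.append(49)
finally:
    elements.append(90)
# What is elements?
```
[9, 49, 90]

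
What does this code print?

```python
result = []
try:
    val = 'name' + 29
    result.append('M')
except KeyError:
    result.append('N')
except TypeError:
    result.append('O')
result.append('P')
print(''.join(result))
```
OP

TypeError is caught by its specific handler, not KeyError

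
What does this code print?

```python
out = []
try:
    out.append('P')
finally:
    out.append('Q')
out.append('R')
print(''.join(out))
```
PQR

try/finally without except, no exception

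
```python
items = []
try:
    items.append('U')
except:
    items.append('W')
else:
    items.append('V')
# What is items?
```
['U', 'V']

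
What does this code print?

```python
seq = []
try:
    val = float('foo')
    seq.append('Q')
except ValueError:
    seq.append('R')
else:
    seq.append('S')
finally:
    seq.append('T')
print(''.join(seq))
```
RT

Exception: except runs, else skipped, finally runs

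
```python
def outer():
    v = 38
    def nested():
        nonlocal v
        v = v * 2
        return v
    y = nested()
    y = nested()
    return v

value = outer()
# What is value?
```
152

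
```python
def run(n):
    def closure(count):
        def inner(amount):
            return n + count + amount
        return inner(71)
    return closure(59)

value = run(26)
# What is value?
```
156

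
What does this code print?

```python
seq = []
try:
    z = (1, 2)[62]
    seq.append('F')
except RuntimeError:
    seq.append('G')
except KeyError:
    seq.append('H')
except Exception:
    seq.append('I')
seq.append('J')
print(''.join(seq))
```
IJ

IndexError not specifically caught, falls to Exception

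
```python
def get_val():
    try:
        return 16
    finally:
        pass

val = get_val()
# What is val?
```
16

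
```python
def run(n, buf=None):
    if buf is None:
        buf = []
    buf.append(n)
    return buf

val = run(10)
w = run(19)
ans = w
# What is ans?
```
[19]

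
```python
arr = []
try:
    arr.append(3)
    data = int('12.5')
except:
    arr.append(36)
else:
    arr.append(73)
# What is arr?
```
[3, 36]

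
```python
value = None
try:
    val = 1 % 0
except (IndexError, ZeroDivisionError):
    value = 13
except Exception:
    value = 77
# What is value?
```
13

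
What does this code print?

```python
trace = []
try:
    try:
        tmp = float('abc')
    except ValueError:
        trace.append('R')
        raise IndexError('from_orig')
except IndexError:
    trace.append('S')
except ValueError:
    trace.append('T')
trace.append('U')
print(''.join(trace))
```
RSU

IndexError raised and caught, original ValueError not re-raised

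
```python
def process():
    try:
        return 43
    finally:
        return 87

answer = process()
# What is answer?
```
87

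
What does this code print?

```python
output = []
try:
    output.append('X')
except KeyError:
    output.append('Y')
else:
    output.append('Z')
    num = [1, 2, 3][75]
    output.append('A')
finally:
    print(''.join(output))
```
XZ

Try succeeds, else appends 'Z', IndexError in else is uncaught, finally prints before exception propagates ('A' never appended)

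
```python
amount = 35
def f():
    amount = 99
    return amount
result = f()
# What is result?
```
99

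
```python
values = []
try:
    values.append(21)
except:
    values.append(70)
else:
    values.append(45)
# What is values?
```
[21, 45]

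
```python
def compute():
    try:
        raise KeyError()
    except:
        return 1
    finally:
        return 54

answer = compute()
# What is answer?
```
54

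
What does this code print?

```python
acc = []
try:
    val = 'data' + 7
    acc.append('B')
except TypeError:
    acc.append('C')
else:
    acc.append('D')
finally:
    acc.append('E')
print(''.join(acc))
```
CE

Exception: except runs, else skipped, finally runs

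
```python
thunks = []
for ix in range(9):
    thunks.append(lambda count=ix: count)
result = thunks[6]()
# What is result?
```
6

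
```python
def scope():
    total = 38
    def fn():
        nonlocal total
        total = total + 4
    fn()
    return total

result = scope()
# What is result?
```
42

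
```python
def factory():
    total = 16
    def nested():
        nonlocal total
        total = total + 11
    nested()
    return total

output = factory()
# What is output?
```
27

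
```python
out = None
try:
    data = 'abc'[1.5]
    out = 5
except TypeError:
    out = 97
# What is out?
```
97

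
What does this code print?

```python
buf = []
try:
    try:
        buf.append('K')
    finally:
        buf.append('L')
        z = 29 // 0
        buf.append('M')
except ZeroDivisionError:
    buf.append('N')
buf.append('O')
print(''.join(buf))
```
KLNO

Exception in inner finally caught by outer except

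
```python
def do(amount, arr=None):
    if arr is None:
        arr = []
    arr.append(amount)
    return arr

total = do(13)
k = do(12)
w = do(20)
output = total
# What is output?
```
[13]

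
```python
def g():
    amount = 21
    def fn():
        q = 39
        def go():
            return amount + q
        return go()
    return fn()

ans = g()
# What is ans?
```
60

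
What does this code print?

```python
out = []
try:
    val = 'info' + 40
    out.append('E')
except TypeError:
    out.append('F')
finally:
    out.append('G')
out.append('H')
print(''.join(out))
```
FGH

finally always runs, even after exception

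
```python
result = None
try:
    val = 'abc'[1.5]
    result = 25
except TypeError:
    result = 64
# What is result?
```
64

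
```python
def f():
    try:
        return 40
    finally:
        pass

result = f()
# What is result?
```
40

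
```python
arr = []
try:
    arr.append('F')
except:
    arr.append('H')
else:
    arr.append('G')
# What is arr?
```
['F', 'G']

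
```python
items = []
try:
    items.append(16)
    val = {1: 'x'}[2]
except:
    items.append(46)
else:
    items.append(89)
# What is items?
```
[16, 46]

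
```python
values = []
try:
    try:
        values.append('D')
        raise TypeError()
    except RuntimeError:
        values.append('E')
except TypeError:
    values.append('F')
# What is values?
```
['D', 'F']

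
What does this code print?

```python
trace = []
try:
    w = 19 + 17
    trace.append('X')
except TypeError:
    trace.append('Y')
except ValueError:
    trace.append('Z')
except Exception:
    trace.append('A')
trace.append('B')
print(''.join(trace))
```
XB

No exception, try block completes normally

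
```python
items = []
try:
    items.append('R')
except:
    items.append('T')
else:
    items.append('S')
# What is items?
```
['R', 'S']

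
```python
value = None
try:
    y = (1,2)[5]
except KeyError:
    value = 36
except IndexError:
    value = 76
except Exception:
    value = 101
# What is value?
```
76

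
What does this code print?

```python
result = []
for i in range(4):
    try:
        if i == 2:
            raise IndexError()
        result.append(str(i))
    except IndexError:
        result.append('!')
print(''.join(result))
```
01!3

Exception on i=2 caught, loop continues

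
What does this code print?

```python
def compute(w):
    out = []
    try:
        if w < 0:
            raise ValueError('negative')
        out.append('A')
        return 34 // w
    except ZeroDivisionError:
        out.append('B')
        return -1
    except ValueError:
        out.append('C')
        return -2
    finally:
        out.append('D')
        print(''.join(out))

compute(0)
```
ABD

w=0 causes ZeroDivisionError, caught, finally prints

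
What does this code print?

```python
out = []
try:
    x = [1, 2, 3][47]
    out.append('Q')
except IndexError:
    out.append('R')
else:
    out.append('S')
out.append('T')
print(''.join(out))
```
RT

else block skipped when exception is caught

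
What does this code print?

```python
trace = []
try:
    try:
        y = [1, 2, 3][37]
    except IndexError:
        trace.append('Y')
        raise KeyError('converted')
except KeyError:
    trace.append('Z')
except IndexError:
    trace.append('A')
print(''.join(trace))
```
YZ

New KeyError raised, caught by outer KeyError handler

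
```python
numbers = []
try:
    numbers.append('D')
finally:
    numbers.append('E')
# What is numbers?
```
['D', 'E']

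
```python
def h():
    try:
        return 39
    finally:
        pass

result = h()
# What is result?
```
39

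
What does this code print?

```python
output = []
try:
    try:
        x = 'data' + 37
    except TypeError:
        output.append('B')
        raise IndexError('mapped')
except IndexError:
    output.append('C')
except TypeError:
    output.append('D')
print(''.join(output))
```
BC

New IndexError raised, caught by outer IndexError handler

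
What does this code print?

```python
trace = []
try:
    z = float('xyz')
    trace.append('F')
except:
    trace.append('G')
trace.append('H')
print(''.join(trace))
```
GH

Exception raised in try, caught by bare except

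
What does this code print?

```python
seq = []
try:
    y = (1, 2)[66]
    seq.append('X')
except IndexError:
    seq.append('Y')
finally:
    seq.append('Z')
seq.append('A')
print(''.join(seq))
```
YZA

finally always runs, even after exception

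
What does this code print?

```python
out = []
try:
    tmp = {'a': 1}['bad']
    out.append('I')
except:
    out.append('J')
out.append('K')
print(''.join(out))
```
JK

Exception raised in try, caught by bare except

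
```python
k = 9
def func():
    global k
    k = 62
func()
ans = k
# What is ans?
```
62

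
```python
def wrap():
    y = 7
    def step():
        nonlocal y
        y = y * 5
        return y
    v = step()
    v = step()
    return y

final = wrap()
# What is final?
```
175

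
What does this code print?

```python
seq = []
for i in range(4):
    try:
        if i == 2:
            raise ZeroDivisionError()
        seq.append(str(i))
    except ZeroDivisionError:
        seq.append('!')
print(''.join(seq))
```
01!3

Exception on i=2 caught, loop continues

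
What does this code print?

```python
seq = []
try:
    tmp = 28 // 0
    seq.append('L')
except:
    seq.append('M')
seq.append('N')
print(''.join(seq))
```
MN

Exception raised in try, caught by bare except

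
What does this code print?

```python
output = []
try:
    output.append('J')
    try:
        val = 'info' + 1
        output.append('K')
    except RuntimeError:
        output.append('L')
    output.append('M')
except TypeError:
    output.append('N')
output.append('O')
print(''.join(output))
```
JNO

Inner handler doesn't match, propagates to outer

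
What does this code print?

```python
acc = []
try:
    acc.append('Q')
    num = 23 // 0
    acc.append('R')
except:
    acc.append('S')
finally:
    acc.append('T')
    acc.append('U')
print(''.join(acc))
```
QSTU

Code before exception runs, then except, then all of finally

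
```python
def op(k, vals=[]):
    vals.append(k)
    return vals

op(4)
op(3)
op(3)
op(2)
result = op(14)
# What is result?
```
[4, 3, 3, 2, 14]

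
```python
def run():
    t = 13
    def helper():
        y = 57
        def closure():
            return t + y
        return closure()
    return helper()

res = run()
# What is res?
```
70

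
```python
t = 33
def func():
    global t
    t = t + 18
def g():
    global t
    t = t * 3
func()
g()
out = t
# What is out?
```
153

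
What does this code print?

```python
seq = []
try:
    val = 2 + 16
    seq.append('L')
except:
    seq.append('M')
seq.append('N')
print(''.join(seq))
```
LN

No exception, try block completes normally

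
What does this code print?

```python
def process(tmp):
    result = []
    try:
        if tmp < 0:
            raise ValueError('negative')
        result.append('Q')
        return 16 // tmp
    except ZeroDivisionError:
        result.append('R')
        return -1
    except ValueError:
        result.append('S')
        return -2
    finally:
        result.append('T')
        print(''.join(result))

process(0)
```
QRT

tmp=0 causes ZeroDivisionError, caught, finally prints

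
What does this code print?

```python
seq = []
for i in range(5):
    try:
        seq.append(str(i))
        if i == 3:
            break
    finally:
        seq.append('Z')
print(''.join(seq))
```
0Z1Z2Z3Z

finally runs even when breaking out of loop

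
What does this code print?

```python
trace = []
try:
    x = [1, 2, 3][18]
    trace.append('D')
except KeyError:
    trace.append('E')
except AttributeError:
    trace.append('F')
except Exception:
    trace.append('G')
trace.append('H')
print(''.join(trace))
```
GH

IndexError not specifically caught, falls to Exception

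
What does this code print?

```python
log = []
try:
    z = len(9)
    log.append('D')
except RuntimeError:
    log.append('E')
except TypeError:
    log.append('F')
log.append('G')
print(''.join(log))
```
FG

TypeError is caught by its specific handler, not RuntimeError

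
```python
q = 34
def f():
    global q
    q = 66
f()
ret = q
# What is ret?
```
66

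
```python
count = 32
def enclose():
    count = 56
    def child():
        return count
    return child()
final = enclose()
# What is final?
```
56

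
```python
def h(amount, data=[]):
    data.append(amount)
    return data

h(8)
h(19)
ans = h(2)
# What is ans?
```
[8, 19, 2]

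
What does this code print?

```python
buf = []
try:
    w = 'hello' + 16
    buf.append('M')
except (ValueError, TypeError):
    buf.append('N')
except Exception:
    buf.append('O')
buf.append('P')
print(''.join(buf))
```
NP

TypeError matches tuple containing it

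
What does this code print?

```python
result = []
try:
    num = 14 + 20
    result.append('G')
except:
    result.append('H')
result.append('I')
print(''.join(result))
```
GI

No exception, try block completes normally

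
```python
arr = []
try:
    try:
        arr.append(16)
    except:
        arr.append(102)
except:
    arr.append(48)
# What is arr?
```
[16]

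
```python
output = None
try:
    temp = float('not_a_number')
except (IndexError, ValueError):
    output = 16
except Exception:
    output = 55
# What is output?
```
16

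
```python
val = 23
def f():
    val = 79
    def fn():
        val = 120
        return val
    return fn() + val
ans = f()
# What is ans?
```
199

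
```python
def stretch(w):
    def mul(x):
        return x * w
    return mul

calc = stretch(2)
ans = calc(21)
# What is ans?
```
42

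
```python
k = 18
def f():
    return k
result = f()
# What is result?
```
18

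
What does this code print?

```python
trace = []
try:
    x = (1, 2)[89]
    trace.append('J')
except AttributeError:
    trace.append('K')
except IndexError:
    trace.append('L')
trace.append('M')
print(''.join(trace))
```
LM

IndexError is caught by its specific handler, not AttributeError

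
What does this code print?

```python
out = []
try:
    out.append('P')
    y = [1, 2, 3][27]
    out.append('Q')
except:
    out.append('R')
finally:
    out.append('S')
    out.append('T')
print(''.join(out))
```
PRST

Code before exception runs, then except, then all of finally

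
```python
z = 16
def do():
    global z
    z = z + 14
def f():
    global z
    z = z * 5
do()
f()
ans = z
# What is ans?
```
150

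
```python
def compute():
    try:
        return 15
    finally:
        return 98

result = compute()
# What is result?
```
98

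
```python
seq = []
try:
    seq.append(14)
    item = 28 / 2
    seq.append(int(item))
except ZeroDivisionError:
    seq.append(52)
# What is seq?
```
[14, 14]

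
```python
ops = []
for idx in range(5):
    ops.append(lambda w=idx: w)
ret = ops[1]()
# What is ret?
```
1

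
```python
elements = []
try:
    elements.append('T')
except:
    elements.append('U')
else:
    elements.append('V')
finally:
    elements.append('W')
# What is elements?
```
['T', 'V', 'W']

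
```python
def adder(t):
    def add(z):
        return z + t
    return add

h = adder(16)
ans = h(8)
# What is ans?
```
24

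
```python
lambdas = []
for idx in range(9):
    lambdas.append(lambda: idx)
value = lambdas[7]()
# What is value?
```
8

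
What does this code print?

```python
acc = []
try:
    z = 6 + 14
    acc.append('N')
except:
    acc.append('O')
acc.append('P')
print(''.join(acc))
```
NP

No exception, try block completes normally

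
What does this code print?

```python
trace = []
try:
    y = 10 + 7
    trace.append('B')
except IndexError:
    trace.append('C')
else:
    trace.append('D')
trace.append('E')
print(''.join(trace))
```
BDE

else block runs when no exception occurs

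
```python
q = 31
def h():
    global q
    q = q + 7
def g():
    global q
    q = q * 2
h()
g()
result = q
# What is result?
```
76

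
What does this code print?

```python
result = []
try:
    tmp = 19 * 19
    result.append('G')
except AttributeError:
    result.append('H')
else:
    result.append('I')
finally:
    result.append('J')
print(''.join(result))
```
GIJ

else runs before finally when no exception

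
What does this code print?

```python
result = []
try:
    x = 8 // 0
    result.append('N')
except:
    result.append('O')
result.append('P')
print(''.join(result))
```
OP

Exception raised in try, caught by bare except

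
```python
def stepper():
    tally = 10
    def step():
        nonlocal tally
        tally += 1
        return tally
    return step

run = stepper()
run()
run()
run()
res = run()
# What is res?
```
14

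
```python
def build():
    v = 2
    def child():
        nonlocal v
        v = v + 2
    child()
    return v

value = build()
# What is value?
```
4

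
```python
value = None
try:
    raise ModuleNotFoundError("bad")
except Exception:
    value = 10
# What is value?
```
10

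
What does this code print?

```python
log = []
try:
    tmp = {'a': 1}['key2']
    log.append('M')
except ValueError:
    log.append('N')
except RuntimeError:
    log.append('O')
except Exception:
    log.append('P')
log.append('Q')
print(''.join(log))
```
PQ

KeyError not specifically caught, falls to Exception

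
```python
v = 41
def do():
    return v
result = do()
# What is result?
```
41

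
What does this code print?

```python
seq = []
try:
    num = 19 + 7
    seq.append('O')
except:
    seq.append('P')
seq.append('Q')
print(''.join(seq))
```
OQ

No exception, try block completes normally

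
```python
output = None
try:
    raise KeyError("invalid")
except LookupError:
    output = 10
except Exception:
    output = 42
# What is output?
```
10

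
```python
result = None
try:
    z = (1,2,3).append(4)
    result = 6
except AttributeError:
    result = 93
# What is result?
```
93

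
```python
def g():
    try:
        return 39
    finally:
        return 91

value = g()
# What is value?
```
91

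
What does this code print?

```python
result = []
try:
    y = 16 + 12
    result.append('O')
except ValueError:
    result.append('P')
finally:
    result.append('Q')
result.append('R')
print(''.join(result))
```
OQR

finally runs after normal execution too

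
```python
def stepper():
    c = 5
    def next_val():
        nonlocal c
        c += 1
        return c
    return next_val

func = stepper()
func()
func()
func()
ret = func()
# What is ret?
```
9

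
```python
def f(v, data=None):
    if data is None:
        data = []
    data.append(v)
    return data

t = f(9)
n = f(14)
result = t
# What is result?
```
[9]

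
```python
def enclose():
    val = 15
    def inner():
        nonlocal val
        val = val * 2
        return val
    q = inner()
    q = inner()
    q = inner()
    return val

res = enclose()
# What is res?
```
120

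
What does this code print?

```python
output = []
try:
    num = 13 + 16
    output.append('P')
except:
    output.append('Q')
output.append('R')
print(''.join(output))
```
PR

No exception, try block completes normally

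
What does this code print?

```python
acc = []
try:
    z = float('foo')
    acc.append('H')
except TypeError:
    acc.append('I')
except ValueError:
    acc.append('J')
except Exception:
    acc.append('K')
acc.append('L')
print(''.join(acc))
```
JL

ValueError matches before generic Exception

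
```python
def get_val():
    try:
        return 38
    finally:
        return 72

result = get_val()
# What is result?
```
72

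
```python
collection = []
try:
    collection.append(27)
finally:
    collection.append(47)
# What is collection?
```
[27, 47]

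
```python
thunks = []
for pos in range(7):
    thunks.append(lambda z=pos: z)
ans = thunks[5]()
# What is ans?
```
5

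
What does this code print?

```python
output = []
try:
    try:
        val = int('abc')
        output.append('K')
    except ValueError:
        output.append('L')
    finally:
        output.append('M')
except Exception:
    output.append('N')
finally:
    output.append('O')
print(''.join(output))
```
LMO

Both finally blocks run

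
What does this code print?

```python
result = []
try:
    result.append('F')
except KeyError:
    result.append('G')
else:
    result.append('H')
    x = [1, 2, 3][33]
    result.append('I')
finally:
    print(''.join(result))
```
FH

Try succeeds, else appends 'H', IndexError in else is uncaught, finally prints before exception propagates ('I' never appended)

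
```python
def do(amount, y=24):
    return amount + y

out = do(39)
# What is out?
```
63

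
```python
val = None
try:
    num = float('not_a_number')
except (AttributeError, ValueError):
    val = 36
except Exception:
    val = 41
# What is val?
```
36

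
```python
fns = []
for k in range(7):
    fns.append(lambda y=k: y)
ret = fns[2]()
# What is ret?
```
2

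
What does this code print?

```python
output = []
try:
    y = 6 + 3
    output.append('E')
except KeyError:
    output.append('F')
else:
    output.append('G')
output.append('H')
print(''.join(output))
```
EGH

else block runs when no exception occurs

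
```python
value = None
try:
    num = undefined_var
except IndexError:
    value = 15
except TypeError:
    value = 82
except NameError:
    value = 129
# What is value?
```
129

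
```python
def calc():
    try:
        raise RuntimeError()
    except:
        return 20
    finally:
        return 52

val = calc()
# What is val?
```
52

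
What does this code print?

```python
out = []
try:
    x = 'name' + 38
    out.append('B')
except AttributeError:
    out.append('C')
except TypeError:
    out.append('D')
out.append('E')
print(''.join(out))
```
DE

TypeError is caught by its specific handler, not AttributeError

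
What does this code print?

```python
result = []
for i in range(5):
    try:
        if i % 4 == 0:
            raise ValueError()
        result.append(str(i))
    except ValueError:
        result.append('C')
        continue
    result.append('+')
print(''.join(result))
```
C1+2+3+C

continue in except skips rest of loop body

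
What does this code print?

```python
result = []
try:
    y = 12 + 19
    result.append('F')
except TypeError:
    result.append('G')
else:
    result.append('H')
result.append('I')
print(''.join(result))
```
FHI

else block runs when no exception occurs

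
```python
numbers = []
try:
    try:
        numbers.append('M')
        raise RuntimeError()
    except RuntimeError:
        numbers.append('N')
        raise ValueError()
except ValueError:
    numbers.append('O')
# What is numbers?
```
['M', 'N', 'O']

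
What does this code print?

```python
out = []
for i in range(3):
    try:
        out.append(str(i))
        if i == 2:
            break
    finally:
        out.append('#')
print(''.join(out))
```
0#1#2#

finally runs even when breaking out of loop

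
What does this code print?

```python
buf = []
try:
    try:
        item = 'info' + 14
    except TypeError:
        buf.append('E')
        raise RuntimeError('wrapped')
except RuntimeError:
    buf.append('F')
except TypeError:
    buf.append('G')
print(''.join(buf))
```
EF

New RuntimeError raised, caught by outer RuntimeError handler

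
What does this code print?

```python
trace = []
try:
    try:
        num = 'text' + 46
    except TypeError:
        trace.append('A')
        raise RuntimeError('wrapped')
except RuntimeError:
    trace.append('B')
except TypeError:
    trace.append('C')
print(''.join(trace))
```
AB

New RuntimeError raised, caught by outer RuntimeError handler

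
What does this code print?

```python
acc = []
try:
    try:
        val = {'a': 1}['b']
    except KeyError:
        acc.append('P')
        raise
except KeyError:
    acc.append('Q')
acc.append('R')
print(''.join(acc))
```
PQR

raise without argument re-raises current exception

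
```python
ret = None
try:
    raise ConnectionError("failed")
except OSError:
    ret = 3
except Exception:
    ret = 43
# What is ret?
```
3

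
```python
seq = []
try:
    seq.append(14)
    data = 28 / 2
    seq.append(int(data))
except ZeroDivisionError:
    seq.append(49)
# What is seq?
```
[14, 14]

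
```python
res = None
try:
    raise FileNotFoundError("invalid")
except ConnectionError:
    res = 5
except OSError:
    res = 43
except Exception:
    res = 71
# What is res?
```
43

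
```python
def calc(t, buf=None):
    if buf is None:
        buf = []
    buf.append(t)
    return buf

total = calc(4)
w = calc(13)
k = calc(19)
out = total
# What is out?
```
[4]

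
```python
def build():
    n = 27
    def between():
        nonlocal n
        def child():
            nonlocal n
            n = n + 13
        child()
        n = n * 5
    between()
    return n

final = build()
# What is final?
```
200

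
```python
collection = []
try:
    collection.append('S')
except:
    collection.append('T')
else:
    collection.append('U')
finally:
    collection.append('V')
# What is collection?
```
['S', 'U', 'V']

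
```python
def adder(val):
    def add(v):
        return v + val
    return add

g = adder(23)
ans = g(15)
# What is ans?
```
38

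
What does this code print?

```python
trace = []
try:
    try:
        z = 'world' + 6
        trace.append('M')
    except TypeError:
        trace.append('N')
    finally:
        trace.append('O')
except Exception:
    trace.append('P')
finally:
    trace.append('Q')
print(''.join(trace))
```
NOQ

Both finally blocks run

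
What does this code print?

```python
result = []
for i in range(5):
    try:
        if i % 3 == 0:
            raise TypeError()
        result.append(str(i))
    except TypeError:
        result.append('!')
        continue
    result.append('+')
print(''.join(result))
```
!1+2+!4+

continue in except skips rest of loop body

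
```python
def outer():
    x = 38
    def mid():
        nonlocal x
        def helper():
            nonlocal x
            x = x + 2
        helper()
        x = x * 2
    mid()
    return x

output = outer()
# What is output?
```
80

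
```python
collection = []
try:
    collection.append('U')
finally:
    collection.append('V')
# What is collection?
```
['U', 'V']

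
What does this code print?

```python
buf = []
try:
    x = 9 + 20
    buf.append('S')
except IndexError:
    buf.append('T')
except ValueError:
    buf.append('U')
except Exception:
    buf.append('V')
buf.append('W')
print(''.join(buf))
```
SW

No exception, try block completes normally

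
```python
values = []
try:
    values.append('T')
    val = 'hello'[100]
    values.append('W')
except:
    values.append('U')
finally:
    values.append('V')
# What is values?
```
['T', 'U', 'V']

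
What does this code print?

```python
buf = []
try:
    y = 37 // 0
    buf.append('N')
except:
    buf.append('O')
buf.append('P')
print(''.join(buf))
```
OP

Exception raised in try, caught by bare except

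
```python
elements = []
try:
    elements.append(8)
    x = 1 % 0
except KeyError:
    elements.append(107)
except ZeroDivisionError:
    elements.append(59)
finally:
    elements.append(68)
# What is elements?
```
[8, 59, 68]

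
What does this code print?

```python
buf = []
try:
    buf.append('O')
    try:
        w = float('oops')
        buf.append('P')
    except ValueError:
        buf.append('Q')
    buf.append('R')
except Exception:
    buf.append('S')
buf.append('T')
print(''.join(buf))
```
OQRT

Inner exception caught by inner handler, outer continues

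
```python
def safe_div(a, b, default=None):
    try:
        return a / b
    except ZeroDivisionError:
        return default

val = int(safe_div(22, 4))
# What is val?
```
5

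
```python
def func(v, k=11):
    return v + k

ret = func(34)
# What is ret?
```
45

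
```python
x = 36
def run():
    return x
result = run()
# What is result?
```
36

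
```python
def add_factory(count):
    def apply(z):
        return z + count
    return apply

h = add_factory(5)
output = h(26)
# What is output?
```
31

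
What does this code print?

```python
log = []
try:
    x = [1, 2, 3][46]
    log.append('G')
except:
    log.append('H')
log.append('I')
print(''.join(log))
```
HI

Exception raised in try, caught by bare except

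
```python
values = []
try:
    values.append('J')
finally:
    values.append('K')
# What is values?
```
['J', 'K']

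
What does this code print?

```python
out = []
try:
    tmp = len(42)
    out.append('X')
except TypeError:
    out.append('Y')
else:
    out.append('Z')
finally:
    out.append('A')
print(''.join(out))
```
YA

Exception: except runs, else skipped, finally runs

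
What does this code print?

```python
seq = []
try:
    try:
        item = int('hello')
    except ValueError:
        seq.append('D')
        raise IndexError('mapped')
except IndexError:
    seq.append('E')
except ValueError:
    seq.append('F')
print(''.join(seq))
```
DE

New IndexError raised, caught by outer IndexError handler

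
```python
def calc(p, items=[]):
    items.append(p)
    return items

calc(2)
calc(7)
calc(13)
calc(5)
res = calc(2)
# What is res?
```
[2, 7, 13, 5, 2]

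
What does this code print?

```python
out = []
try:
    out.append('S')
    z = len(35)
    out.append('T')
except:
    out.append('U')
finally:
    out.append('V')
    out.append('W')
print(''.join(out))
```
SUVW

Code before exception runs, then except, then all of finally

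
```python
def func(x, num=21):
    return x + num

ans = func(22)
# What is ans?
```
43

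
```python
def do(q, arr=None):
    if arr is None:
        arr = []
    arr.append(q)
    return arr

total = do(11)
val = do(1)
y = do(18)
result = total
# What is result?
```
[11]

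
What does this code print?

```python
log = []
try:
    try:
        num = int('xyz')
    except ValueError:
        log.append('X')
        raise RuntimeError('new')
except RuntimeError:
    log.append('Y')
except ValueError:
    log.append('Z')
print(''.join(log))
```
XY

New RuntimeError raised, caught by outer RuntimeError handler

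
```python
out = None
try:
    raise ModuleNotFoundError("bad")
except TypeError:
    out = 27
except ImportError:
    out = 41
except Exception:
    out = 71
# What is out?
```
41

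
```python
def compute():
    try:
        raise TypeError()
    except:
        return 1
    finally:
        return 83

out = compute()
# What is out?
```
83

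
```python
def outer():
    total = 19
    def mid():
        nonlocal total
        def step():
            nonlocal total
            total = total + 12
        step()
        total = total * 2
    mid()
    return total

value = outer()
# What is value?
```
62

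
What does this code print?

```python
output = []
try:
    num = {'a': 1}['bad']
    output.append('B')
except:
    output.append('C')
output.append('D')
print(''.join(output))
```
CD

Exception raised in try, caught by bare except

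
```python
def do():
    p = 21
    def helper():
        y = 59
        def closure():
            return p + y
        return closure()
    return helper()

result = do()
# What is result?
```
80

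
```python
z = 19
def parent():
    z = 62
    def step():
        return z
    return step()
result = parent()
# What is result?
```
62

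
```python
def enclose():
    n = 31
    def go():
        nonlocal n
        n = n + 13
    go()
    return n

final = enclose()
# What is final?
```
44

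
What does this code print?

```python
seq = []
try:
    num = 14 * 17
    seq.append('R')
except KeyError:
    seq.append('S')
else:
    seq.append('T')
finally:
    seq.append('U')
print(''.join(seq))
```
RTU

else runs before finally when no exception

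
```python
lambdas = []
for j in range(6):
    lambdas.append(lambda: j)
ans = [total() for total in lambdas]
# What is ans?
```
[5, 5, 5, 5, 5, 5]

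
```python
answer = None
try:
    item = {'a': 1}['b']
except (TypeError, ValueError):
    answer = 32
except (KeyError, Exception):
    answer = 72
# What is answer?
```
72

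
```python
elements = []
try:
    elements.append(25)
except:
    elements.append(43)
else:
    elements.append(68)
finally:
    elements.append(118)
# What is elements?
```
[25, 68, 118]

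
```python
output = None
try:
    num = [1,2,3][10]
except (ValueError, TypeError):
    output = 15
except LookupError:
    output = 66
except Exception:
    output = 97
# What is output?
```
66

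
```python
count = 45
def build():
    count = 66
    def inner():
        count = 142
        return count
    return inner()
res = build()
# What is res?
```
142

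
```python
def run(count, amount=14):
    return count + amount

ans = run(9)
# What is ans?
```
23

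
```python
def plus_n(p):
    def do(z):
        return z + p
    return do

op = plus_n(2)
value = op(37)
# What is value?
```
39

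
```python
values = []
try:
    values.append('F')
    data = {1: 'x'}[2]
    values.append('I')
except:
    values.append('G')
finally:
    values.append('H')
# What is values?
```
['F', 'G', 'H']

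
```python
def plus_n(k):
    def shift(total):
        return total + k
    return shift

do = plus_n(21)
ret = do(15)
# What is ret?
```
36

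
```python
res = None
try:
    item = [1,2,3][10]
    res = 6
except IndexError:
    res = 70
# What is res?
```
70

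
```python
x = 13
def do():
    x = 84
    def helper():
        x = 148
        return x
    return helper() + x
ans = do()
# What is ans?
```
232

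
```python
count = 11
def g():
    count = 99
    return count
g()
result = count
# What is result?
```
11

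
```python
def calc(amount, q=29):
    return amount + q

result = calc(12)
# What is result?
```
41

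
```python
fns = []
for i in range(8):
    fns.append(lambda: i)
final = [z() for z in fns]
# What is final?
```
[7, 7, 7, 7, 7, 7, 7, 7]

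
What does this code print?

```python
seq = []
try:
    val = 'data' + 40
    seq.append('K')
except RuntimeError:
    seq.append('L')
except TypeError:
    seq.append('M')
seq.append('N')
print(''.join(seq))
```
MN

TypeError is caught by its specific handler, not RuntimeError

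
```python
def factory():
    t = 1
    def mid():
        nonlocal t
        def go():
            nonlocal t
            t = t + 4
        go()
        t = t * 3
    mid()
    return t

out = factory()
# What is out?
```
15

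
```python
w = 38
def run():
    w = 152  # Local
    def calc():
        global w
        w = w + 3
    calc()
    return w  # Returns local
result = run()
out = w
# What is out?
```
41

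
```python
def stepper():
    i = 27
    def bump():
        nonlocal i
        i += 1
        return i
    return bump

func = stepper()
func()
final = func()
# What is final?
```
29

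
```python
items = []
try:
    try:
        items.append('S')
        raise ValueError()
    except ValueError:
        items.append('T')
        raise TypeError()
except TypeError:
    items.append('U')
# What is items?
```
['S', 'T', 'U']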